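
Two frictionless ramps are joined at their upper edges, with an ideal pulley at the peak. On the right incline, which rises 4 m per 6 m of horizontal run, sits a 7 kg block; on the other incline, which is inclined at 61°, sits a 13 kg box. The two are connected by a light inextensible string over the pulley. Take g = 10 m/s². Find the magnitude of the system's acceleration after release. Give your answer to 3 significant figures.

3.74 m/s²

Resolve each weight along its own incline: the 7 kg mass has component 7 × 10 × sin 33.69° = 38.829 N down its slope, and the 13 kg mass has 13 × 10 × sin 61° = 113.701 N down its slope.
The 13 kg side's 113.701 N exceeds the other side's 38.829 N, so that mass slides down and the 7 kg mass slides up. Taking that direction as positive, Newton's second law for the whole system gives 113.701 − 38.829 = (7 + 13) a, so a = 74.872 / 20 = 3.7436 m/s².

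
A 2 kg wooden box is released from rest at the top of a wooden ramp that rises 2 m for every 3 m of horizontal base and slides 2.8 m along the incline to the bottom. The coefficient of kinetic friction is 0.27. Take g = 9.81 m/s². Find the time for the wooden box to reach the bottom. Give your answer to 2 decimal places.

The weight component along the incline is mg sin 33.69° = 10.883 N and the normal force is N = mg cos 33.69° = 16.325 N.
Friction up the slope is f = μN = 0.27 × 16.325 = 4.408 N, so the net downslope force is 10.883 − 4.408 = 6.475 N and a = 6.475 / 2 = 3.2375 m/s².
Starting from rest, L = ½at², so t = √(2L/a) = √(2 × 2.8 / 3.2375) = 1.3152 s.

1.32 s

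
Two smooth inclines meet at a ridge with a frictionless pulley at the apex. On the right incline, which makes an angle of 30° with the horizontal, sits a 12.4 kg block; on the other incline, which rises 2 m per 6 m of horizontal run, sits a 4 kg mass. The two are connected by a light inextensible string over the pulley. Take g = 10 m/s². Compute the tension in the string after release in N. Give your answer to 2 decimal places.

Resolve each weight along its own incline: the 12.4 kg mass has component 12.4 × 10 × sin 30° = 62.000 N down its slope, and the 4 kg mass has 4 × 10 × sin 18.43° = 12.649 N down its slope.
The 12.4 kg side's 62.000 N exceeds the other side's 12.649 N, so that mass slides down and the 4 kg mass slides up. Taking that direction as positive, Newton's second law for the whole system gives 62.000 − 12.649 = (12.4 + 4) a, so a = 49.351 / 16.4 = 3.0092 m/s².
For the 4 kg mass (up-slope positive): T − 12.649 = 4 × 3.0092, so T = 24.686 N.

24.69 N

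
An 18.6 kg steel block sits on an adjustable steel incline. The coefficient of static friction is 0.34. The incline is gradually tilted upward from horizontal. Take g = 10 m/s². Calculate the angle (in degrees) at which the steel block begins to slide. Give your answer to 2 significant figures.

At the threshold of sliding, static friction is at its maximum μ_s N and exactly balances the weight component along the incline: mg sin θ = μ_s mg cos θ.
Hence tan θ = μ_s = 0.34, so θ = arctan(0.34) = 18.7780°.

19°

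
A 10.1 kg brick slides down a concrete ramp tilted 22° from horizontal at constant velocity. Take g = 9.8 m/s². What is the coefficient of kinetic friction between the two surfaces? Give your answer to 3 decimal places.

0.404

At constant velocity the net force along the incline is zero: mg sin 22° = μ mg cos 22°.
So μ = tan 22° = 0.3746 / 0.9272 = 0.4040.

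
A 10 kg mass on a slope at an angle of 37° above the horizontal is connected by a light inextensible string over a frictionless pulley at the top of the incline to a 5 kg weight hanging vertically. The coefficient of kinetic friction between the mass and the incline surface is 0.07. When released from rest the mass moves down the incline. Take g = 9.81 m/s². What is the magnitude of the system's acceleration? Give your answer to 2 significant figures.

For the mass on the incline: the weight component along the slope is m₁g sin 37° = 10 × 9.81 × 0.6018 = 59.037 N and the normal force is N = m₁g cos 37° = 78.346 N.
Kinetic friction opposes the mass's motion down the incline: f = μN = 0.07 × 78.346 = 5.484 N acting up the slope.
Newton's second law for the mass (down-slope positive): 59.037 − 5.484 − T = 10 a. For the hanging weight (upward positive): T − 5 × 9.81 = 5 a.
Adding the two equations eliminates T: 4.503 = 15 a, so a = 0.3002 m/s².

0.30 m/s²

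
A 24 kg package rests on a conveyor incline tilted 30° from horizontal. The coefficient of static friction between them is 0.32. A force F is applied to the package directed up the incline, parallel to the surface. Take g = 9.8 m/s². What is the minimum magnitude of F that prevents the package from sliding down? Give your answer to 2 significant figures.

52 N

The normal force is N = mg cos 30° = 203.689 N. With F at its minimum the package is on the verge of sliding down, so static friction is at its maximum μ_s N = 0.32 × 203.689 = 65.180 N and acts up the slope.
Equilibrium along the incline: F + μ_s N = mg sin 30°, so F = 117.600 − 65.180 = 52.420 N.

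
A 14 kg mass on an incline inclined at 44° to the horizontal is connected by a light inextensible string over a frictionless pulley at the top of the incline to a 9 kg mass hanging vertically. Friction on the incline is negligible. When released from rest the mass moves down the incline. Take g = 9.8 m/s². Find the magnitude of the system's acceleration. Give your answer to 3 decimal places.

For the mass on the incline: the weight component along the slope is m₁g sin 44° = 14 × 9.8 × 0.6947 = 95.313 N and the normal force is N = m₁g cos 44° = 98.693 N.
Newton's second law for the mass (down-slope positive): 95.313 − T = 14 a. For the hanging mass (upward positive): T − 9 × 9.8 = 9 a.
Adding the two equations eliminates T: 7.113 = 23 a, so a = 0.3093 m/s².

0.309 m/s²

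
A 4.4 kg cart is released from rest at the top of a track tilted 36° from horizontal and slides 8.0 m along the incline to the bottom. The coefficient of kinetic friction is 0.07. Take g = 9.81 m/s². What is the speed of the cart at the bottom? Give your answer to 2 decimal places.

9.13 m/s

The weight component along the incline is mg sin 36° = 25.371 N and the normal force is N = mg cos 36° = 34.920 N.
Friction up the slope is f = μN = 0.07 × 34.920 = 2.444 N, so the net downslope force is 25.371 − 2.444 = 22.927 N and a = 22.927 / 4.4 = 5.2107 m/s².
Starting from rest over a distance of 8.0 m, v² = 2aL = 2 × 5.2107 × 8.0 = 83.3712, so v = 9.1308 m/s.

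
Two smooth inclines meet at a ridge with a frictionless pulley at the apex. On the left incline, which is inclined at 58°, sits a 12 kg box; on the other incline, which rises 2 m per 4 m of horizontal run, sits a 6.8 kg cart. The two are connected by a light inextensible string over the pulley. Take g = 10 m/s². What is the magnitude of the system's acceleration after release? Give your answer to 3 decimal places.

Resolve each weight along its own incline: the 12 kg mass has component 12 × 10 × sin 58° = 101.766 N down its slope, and the 6.8 kg mass has 6.8 × 10 × sin 26.57° = 30.411 N down its slope.
The 12 kg side's 101.766 N exceeds the other side's 30.411 N, so that mass slides down and the 6.8 kg mass slides up. Taking that direction as positive, Newton's second law for the whole system gives 101.766 − 30.411 = (12 + 6.8) a, so a = 71.355 / 18.8 = 3.7955 m/s².

3.795 m/s²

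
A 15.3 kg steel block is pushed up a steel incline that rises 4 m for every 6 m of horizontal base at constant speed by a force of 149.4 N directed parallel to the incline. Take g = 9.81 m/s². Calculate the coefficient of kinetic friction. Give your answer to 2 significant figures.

At constant speed ΣF = 0 along the incline. The applied 149.4 N acts up the slope; the weight component mg sin 33.69° = 83.257 N and kinetic friction μN both act down the slope.
So 149.4 = 83.257 + μ × 124.885, giving μ = (149.4 − 83.257) / 124.885 = 0.5296.

0.53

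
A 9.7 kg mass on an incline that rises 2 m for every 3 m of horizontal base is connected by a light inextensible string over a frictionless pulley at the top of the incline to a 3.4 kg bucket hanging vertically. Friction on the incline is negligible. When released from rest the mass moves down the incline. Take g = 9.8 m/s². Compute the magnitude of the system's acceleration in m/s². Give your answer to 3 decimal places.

For the mass on the incline: the weight component along the slope is m₁g sin 33.69° = 9.7 × 9.8 × 0.5547 = 52.730 N and the normal force is N = m₁g cos 33.69° = 79.095 N.
Newton's second law for the mass (down-slope positive): 52.730 − T = 9.7 a. For the hanging bucket (upward positive): T − 3.4 × 9.8 = 3.4 a.
Adding the two equations eliminates T: 19.410 = 13.1 a, so a = 1.4817 m/s².

1.482 m/s²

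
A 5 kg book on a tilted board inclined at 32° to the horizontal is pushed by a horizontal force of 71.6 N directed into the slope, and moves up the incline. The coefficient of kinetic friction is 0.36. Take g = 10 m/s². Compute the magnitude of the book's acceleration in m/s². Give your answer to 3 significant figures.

1.06 m/s²

The horizontal push has components F cos 32° = 71.6 × 0.8480 = 60.717 N up the incline and F sin 32° = 71.6 × 0.5299 = 37.941 N pressing into the surface.
The normal force is therefore N = mg cos 32° + F sin 32° = 42.400 + 37.941 = 80.341 N, and kinetic friction down the slope is μN = 0.36 × 80.341 = 28.923 N.
Along the incline: F cos 32° − mg sin 32° − μN = ma, so 60.717 − 26.495 − 28.923 = 5 a, giving a = 1.0598 m/s².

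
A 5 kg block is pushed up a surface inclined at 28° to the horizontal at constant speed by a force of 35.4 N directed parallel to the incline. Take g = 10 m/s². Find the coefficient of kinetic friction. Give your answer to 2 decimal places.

At constant speed ΣF = 0 along the incline. The applied 35.4 N acts up the slope; the weight component mg sin 28° = 23.474 N and kinetic friction μN both act down the slope.
So 35.4 = 23.474 + μ × 44.147, giving μ = (35.4 − 23.474) / 44.147 = 0.2701.

0.27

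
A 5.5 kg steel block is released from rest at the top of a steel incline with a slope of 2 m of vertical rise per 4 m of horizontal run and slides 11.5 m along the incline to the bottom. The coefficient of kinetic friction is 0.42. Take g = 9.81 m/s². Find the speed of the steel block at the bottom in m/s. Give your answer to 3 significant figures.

4.02 m/s

The weight component along the incline is mg sin 26.57° = 24.129 N and the normal force is N = mg cos 26.57° = 48.259 N.
Friction up the slope is f = μN = 0.42 × 48.259 = 20.269 N, so the net downslope force is 24.129 − 20.269 = 3.860 N and a = 3.860 / 5.5 = 0.7018 m/s².
Starting from rest over a distance of 11.5 m, v² = 2aL = 2 × 0.7018 × 11.5 = 16.1414, so v = 4.0176 m/s.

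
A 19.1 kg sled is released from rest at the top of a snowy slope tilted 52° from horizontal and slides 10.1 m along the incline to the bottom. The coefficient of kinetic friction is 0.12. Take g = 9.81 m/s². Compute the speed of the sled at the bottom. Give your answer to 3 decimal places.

The weight component along the incline is mg sin 52° = 147.650 N and the normal force is N = mg cos 52° = 115.357 N.
Friction up the slope is f = μN = 0.12 × 115.357 = 13.843 N, so the net downslope force is 147.650 − 13.843 = 133.807 N and a = 133.807 / 19.1 = 7.0056 m/s².
Starting from rest over a distance of 10.1 m, v² = 2aL = 2 × 7.0056 × 10.1 = 141.5131, so v = 11.8959 m/s.

11.896 m/s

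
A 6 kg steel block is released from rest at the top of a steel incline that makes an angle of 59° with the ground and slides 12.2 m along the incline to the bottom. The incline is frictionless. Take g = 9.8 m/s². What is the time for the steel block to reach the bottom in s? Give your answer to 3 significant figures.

The weight component along the incline is mg sin 59° = 50.401 N and the normal force is N = mg cos 59° = 30.284 N.
With no friction, a = g sin 59° = 8.4002 m/s².
Starting from rest, L = ½at², so t = √(2L/a) = √(2 × 12.2 / 8.4002) = 1.7043 s.

1.70 s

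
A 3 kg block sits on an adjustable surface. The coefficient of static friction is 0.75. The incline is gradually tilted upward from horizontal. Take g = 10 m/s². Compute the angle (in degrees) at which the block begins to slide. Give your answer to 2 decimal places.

At the threshold of sliding, static friction is at its maximum μ_s N and exactly balances the weight component along the incline: mg sin θ = μ_s mg cos θ.
Hence tan θ = μ_s = 0.75, so θ = arctan(0.75) = 36.8699°.

36.87°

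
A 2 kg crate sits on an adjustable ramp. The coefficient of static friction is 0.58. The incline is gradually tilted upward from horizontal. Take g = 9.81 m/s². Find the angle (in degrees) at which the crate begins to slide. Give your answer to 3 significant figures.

30.1°

At the threshold of sliding, static friction is at its maximum μ_s N and exactly balances the weight component along the incline: mg sin θ = μ_s mg cos θ.
Hence tan θ = μ_s = 0.58, so θ = arctan(0.58) = 30.1137°.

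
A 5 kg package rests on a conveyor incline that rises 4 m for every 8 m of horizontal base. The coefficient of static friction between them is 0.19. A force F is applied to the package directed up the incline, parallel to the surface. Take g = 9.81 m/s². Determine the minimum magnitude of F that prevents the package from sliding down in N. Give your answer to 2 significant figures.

The normal force is N = mg cos 26.57° = 43.872 N. With F at its minimum the package is on the verge of sliding down, so static friction is at its maximum μ_s N = 0.19 × 43.872 = 8.336 N and acts up the slope.
Equilibrium along the incline: F + μ_s N = mg sin 26.57°, so F = 21.936 − 8.336 = 13.600 N.

14 N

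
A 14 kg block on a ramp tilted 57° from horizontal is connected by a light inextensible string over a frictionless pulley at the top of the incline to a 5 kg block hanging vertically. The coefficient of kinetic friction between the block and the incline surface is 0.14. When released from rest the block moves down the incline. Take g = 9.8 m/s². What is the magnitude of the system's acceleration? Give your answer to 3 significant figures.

2.93 m/s²

For the block on the incline: the weight component along the slope is m₁g sin 57° = 14 × 9.8 × 0.8387 = 115.070 N and the normal force is N = m₁g cos 57° = 74.724 N.
Kinetic friction opposes the block's motion down the incline: f = μN = 0.14 × 74.724 = 10.461 N acting up the slope.
Newton's second law for the block (down-slope positive): 115.070 − 10.461 − T = 14 a. For the hanging block (upward positive): T − 5 × 9.8 = 5 a.
Adding the two equations eliminates T: 55.609 = 19 a, so a = 2.9268 m/s².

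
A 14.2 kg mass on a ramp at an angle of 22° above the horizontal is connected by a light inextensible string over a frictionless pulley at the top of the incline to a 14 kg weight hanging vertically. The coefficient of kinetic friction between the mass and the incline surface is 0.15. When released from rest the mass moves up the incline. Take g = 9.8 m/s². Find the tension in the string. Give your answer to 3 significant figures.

105 N

For the mass on the incline: the weight component along the slope is m₁g sin 22° = 14.2 × 9.8 × 0.3746 = 52.129 N and the normal force is N = m₁g cos 22° = 129.027 N.
Kinetic friction opposes the mass's motion up the incline: f = μN = 0.15 × 129.027 = 19.354 N acting down the slope.
Newton's second law for the mass (up-slope positive): T − 52.129 − 19.354 = 14.2 a. For the hanging weight (downward positive): 14 × 9.8 − T = 14 a.
Adding the two equations eliminates T: 65.717 = 28.2 a, so a = 2.3304 m/s².
Then from the hanging weight's equation, T = 14 × (9.8 − 2.3304) = 104.574 N.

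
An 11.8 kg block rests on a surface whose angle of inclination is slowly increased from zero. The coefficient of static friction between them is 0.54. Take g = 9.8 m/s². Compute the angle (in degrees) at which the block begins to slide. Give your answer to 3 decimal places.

At the threshold of sliding, static friction is at its maximum μ_s N and exactly balances the weight component along the incline: mg sin θ = μ_s mg cos θ.
Hence tan θ = μ_s = 0.54, so θ = arctan(0.54) = 28.3690°.

28.369°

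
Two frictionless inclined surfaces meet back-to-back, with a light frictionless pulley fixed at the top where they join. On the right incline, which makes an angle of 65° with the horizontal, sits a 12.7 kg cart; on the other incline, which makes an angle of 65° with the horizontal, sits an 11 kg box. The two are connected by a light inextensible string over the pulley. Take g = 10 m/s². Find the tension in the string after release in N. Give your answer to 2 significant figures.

110 N

Resolve each weight along its own incline: the 12.7 kg mass has component 12.7 × 10 × sin 65° = 115.101 N down its slope, and the 11 kg mass has 11 × 10 × sin 65° = 99.694 N down its slope.
The 12.7 kg side's 115.101 N exceeds the other side's 99.694 N, so that mass slides down and the 11 kg mass slides up. Taking that direction as positive, Newton's second law for the whole system gives 115.101 − 99.694 = (12.7 + 11) a, so a = 15.407 / 23.7 = 0.6501 m/s².
For the 11 kg mass (up-slope positive): T − 99.694 = 11 × 0.6501, so T = 106.845 N.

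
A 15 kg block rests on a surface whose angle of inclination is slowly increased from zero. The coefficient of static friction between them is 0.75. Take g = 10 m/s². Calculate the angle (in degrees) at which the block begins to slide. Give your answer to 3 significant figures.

At the threshold of sliding, static friction is at its maximum μ_s N and exactly balances the weight component along the incline: mg sin θ = μ_s mg cos θ.
Hence tan θ = μ_s = 0.75, so θ = arctan(0.75) = 36.8699°.

36.9°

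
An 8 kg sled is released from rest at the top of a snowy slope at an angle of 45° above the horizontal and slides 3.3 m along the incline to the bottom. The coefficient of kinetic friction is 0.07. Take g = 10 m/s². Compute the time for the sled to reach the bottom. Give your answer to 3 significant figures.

1.00 s

The weight component along the incline is mg sin 45° = 56.569 N and the normal force is N = mg cos 45° = 56.569 N.
Friction up the slope is f = μN = 0.07 × 56.569 = 3.960 N, so the net downslope force is 56.569 − 3.960 = 52.609 N and a = 52.609 / 8 = 6.5761 m/s².
Starting from rest, L = ½at², so t = √(2L/a) = √(2 × 3.3 / 6.5761) = 1.0018 s.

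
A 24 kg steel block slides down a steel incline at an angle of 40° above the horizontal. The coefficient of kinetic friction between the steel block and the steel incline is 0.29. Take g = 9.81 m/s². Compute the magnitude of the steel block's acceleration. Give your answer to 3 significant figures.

Resolving the weight along the incline: the component pulling the steel block down the slope is mg sin 40° = 24 × 9.81 × 0.6428 = 151.341 N, and the normal force is N = mg cos 40° = 24 × 9.81 × 0.7660 = 180.347 N.
Kinetic friction acts up the slope with magnitude f = μN = 0.29 × 180.347 = 52.301 N.
Net force along the incline is 151.341 − 52.301 = 99.040 N, so a = 99.040 / 24 = 4.1267 m/s².

4.13 m/s²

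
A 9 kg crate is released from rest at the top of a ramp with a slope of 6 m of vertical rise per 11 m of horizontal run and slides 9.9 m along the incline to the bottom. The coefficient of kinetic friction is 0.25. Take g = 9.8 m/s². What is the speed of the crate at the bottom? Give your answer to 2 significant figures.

The weight component along the incline is mg sin 28.61° = 42.235 N and the normal force is N = mg cos 28.61° = 77.430 N.
Friction up the slope is f = μN = 0.25 × 77.430 = 19.358 N, so the net downslope force is 42.235 − 19.358 = 22.877 N and a = 22.877 / 9 = 2.5419 m/s².
Starting from rest over a distance of 9.9 m, v² = 2aL = 2 × 2.5419 × 9.9 = 50.3296, so v = 7.0943 m/s.

7.1 m/s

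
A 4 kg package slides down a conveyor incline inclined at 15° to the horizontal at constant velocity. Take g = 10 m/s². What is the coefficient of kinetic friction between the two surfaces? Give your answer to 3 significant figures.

0.268

At constant velocity the net force along the incline is zero: mg sin 15° = μ mg cos 15°.
So μ = tan 15° = 0.2588 / 0.9659 = 0.2679.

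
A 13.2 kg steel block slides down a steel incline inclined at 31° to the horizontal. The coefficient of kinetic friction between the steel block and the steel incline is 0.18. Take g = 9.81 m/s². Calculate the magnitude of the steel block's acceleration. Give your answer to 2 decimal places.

Resolving the weight along the incline: the component pulling the steel block down the slope is mg sin 31° = 13.2 × 9.81 × 0.5150 = 66.688 N, and the normal force is N = mg cos 31° = 13.2 × 9.81 × 0.8572 = 111.001 N.
Kinetic friction acts up the slope with magnitude f = μN = 0.18 × 111.001 = 19.980 N.
Net force along the incline is 66.688 − 19.980 = 46.708 N, so a = 46.708 / 13.2 = 3.5385 m/s².

3.54 m/s²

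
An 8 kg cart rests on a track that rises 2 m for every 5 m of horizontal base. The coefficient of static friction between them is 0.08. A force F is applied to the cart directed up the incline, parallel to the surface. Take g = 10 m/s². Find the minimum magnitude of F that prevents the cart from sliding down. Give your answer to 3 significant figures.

23.8 N

The normal force is N = mg cos 21.80° = 74.278 N. With F at its minimum the cart is on the verge of sliding down, so static friction is at its maximum μ_s N = 0.08 × 74.278 = 5.942 N and acts up the slope.
Equilibrium along the incline: F + μ_s N = mg sin 21.80°, so F = 29.711 − 5.942 = 23.769 N.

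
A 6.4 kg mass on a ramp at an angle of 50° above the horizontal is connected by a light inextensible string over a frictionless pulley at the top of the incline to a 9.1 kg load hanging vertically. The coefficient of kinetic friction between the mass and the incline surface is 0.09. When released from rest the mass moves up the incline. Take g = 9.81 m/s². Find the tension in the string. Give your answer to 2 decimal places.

67.23 N

For the mass on the incline: the weight component along the slope is m₁g sin 50° = 6.4 × 9.81 × 0.7660 = 48.093 N and the normal force is N = m₁g cos 50° = 40.357 N.
Kinetic friction opposes the mass's motion up the incline: f = μN = 0.09 × 40.357 = 3.632 N acting down the slope.
Newton's second law for the mass (up-slope positive): T − 48.093 − 3.632 = 6.4 a. For the hanging load (downward positive): 9.1 × 9.81 − T = 9.1 a.
Adding the two equations eliminates T: 37.546 = 15.5 a, so a = 2.4223 m/s².
Then from the hanging load's equation, T = 9.1 × (9.81 − 2.4223) = 67.228 N.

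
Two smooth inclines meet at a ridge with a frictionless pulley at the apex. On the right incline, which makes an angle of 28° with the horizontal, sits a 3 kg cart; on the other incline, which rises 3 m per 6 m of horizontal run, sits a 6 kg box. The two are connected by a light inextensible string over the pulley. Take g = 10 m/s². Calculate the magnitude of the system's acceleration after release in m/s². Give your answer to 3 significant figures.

Resolve each weight along its own incline: the 3 kg mass has component 3 × 10 × sin 28° = 14.084 N down its slope, and the 6 kg mass has 6 × 10 × sin 26.57° = 26.833 N down its slope.
The 6 kg side's 26.833 N exceeds the other side's 14.084 N, so that mass slides down and the 3 kg mass slides up. Taking that direction as positive, Newton's second law for the whole system gives 26.833 − 14.084 = (3 + 6) a, so a = 12.749 / 9 = 1.4166 m/s².

1.42 m/s²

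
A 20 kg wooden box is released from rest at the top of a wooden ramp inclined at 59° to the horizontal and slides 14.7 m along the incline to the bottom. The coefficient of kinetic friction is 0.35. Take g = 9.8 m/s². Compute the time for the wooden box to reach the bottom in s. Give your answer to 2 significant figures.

The weight component along the incline is mg sin 59° = 168.005 N and the normal force is N = mg cos 59° = 100.947 N.
Friction up the slope is f = μN = 0.35 × 100.947 = 35.331 N, so the net downslope force is 168.005 − 35.331 = 132.674 N and a = 132.674 / 20 = 6.6337 m/s².
Starting from rest, L = ½at², so t = √(2L/a) = √(2 × 14.7 / 6.6337) = 2.1052 s.

2.1 s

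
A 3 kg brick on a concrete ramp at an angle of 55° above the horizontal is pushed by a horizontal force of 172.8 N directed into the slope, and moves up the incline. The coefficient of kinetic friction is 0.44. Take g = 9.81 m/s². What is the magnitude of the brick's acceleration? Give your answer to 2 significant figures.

The horizontal push has components F cos 55° = 172.8 × 0.5736 = 99.118 N up the incline and F sin 55° = 172.8 × 0.8192 = 141.558 N pressing into the surface.
The normal force is therefore N = mg cos 55° + F sin 55° = 16.881 + 141.558 = 158.439 N, and kinetic friction down the slope is μN = 0.44 × 158.439 = 69.713 N.
Along the incline: F cos 55° − mg sin 55° − μN = ma, so 99.118 − 24.109 − 69.713 = 3 a, giving a = 1.7653 m/s².

1.8 m/s²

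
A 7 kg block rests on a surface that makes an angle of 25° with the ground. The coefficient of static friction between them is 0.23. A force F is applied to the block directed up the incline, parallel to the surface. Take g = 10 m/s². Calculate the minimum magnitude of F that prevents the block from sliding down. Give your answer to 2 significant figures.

15 N

The normal force is N = mg cos 25° = 63.442 N. With F at its minimum the block is on the verge of sliding down, so static friction is at its maximum μ_s N = 0.23 × 63.442 = 14.592 N and acts up the slope.
Equilibrium along the incline: F + μ_s N = mg sin 25°, so F = 29.583 − 14.592 = 14.991 N.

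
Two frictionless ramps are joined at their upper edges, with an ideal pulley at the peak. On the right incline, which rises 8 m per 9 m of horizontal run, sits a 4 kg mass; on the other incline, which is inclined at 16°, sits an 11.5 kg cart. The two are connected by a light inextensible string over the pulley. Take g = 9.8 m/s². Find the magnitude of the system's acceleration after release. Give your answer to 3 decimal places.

0.324 m/s²

Resolve each weight along its own incline: the 4 kg mass has component 4 × 9.8 × sin 41.63° = 26.043 N down its slope, and the 11.5 kg mass has 11.5 × 9.8 × sin 16° = 31.064 N down its slope.
The 11.5 kg side's 31.064 N exceeds the other side's 26.043 N, so that mass slides down and the 4 kg mass slides up. Taking that direction as positive, Newton's second law for the whole system gives 31.064 − 26.043 = (4 + 11.5) a, so a = 5.021 / 15.5 = 0.3239 m/s².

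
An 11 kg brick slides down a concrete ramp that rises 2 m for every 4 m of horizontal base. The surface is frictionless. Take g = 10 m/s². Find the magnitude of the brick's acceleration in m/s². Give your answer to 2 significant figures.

Resolving the weight along the incline: the component pulling the brick down the slope is mg sin 26.57° = 11 × 10 × 0.4472 = 49.192 N, and the normal force is N = mg cos 26.57° = 11 × 10 × 0.8944 = 98.384 N.
With no friction the net force along the incline is 49.192 N, so a = g sin 26.57° = 49.192 / 11 = 4.4720 m/s².

4.5 m/s²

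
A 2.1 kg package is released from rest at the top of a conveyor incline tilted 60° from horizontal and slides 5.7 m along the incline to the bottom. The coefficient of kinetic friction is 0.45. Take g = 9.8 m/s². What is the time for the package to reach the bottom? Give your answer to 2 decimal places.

The weight component along the incline is mg sin 60° = 17.823 N and the normal force is N = mg cos 60° = 10.290 N.
Friction up the slope is f = μN = 0.45 × 10.290 = 4.630 N, so the net downslope force is 17.823 − 4.630 = 13.193 N and a = 13.193 / 2.1 = 6.2824 m/s².
Starting from rest, L = ½at², so t = √(2L/a) = √(2 × 5.7 / 6.2824) = 1.3471 s.

1.35 s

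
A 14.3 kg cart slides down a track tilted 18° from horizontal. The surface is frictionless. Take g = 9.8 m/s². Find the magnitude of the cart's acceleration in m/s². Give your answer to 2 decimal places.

Resolving the weight along the incline: the component pulling the cart down the slope is mg sin 18° = 14.3 × 9.8 × 0.3090 = 43.303 N, and the normal force is N = mg cos 18° = 14.3 × 9.8 × 0.9511 = 133.287 N.
With no friction the net force along the incline is 43.303 N, so a = g sin 18° = 43.303 / 14.3 = 3.0282 m/s².

3.03 m/s²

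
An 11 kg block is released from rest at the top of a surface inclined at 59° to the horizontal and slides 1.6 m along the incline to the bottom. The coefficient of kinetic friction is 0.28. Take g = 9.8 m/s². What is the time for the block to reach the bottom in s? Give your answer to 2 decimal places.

0.68 s

The weight component along the incline is mg sin 59° = 92.403 N and the normal force is N = mg cos 59° = 55.521 N.
Friction up the slope is f = μN = 0.28 × 55.521 = 15.546 N, so the net downslope force is 92.403 − 15.546 = 76.857 N and a = 76.857 / 11 = 6.9870 m/s².
Starting from rest, L = ½at², so t = √(2L/a) = √(2 × 1.6 / 6.9870) = 0.6768 s.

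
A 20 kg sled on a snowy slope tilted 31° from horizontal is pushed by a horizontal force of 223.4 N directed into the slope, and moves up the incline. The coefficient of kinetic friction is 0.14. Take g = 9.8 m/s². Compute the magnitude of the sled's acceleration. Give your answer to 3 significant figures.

The horizontal push has components F cos 31° = 223.4 × 0.8572 = 191.498 N up the incline and F sin 31° = 223.4 × 0.5150 = 115.051 N pressing into the surface.
The normal force is therefore N = mg cos 31° + F sin 31° = 168.011 + 115.051 = 283.062 N, and kinetic friction down the slope is μN = 0.14 × 283.062 = 39.629 N.
Along the incline: F cos 31° − mg sin 31° − μN = ma, so 191.498 − 100.940 − 39.629 = 20 a, giving a = 2.5464 m/s².

2.55 m/s²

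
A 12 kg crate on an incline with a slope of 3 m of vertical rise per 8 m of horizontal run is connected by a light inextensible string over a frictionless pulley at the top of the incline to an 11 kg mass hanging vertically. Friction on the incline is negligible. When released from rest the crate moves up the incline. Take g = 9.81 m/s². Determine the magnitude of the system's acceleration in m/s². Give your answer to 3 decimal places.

2.895 m/s²

For the crate on the incline: the weight component along the slope is m₁g sin 20.56° = 12 × 9.81 × 0.3511 = 41.331 N and the normal force is N = m₁g cos 20.56° = 110.225 N.
Newton's second law for the crate (up-slope positive): T − 41.331 = 12 a. For the hanging mass (downward positive): 11 × 9.81 − T = 11 a.
Adding the two equations eliminates T: 66.579 = 23 a, so a = 2.8947 m/s².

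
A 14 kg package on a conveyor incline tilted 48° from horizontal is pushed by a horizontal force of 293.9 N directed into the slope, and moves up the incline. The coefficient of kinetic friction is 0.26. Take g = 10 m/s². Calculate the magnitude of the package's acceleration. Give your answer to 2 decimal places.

The horizontal push has components F cos 48° = 293.9 × 0.6691 = 196.648 N up the incline and F sin 48° = 293.9 × 0.7431 = 218.397 N pressing into the surface.
The normal force is therefore N = mg cos 48° + F sin 48° = 93.674 + 218.397 = 312.071 N, and kinetic friction down the slope is μN = 0.26 × 312.071 = 81.138 N.
Along the incline: F cos 48° − mg sin 48° − μN = ma, so 196.648 − 104.034 − 81.138 = 14 a, giving a = 0.8197 m/s².

0.82 m/s²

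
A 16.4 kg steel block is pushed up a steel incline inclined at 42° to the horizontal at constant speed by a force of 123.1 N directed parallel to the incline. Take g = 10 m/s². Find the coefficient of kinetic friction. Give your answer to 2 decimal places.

0.11

At constant speed ΣF = 0 along the incline. The applied 123.1 N acts up the slope; the weight component mg sin 42° = 109.737 N and kinetic friction μN both act down the slope.
So 123.1 = 109.737 + μ × 121.876, giving μ = (123.1 − 109.737) / 121.876 = 0.1096.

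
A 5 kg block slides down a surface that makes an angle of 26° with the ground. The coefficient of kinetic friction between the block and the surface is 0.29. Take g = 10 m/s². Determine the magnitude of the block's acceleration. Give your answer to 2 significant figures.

1.8 m/s²

Resolving the weight along the incline: the component pulling the block down the slope is mg sin 26° = 5 × 10 × 0.4384 = 21.920 N, and the normal force is N = mg cos 26° = 5 × 10 × 0.8988 = 44.940 N.
Kinetic friction acts up the slope with magnitude f = μN = 0.29 × 44.940 = 13.033 N.
Net force along the incline is 21.920 − 13.033 = 8.887 N, so a = 8.887 / 5 = 1.7774 m/s².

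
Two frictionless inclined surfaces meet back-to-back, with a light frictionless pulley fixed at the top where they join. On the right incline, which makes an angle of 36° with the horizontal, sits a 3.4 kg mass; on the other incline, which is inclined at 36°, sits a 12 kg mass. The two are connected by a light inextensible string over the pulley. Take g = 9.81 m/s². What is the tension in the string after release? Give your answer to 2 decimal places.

Resolve each weight along its own incline: the 3.4 kg mass has component 3.4 × 9.81 × sin 36° = 19.605 N down its slope, and the 12 kg mass has 12 × 9.81 × sin 36° = 69.194 N down its slope.
The 12 kg side's 69.194 N exceeds the other side's 19.605 N, so that mass slides down and the 3.4 kg mass slides up. Taking that direction as positive, Newton's second law for the whole system gives 69.194 − 19.605 = (3.4 + 12) a, so a = 49.589 / 15.4 = 3.2201 m/s².
For the 3.4 kg mass (up-slope positive): T − 19.605 = 3.4 × 3.2201, so T = 30.553 N.

30.55 N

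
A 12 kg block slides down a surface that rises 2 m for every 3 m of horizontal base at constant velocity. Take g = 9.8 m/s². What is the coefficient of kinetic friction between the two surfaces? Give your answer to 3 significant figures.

At constant velocity the net force along the incline is zero: mg sin 33.69° = μ mg cos 33.69°.
So μ = tan 33.69° = 0.5547 / 0.8321 = 0.6666.

0.667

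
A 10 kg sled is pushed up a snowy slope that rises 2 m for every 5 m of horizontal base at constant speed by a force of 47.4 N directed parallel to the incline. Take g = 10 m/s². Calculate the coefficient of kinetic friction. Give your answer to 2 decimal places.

0.11

At constant speed ΣF = 0 along the incline. The applied 47.4 N acts up the slope; the weight component mg sin 21.80° = 37.139 N and kinetic friction μN both act down the slope.
So 47.4 = 37.139 + μ × 92.848, giving μ = (47.4 − 37.139) / 92.848 = 0.1105.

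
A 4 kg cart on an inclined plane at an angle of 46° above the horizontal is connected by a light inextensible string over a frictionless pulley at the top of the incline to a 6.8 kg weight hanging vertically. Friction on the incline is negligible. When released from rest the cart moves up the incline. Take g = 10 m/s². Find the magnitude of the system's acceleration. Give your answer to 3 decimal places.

For the cart on the incline: the weight component along the slope is m₁g sin 46° = 4 × 10 × 0.7193 = 28.772 N and the normal force is N = m₁g cos 46° = 27.786 N.
Newton's second law for the cart (up-slope positive): T − 28.772 = 4 a. For the hanging weight (downward positive): 6.8 × 10 − T = 6.8 a.
Adding the two equations eliminates T: 39.228 = 10.8 a, so a = 3.6322 m/s².

3.632 m/s²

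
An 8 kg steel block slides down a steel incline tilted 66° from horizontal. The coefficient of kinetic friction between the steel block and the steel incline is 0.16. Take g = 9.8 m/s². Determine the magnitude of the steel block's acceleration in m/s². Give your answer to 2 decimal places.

8.31 m/s²

Resolving the weight along the incline: the component pulling the steel block down the slope is mg sin 66° = 8 × 9.8 × 0.9135 = 71.618 N, and the normal force is N = mg cos 66° = 8 × 9.8 × 0.4067 = 31.885 N.
Kinetic friction acts up the slope with magnitude f = μN = 0.16 × 31.885 = 5.102 N.
Net force along the incline is 71.618 − 5.102 = 66.516 N, so a = 66.516 / 8 = 8.3145 m/s².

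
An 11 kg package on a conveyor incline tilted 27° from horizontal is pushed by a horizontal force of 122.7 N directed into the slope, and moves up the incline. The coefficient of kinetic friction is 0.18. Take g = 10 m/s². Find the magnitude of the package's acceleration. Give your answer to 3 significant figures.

2.88 m/s²

The horizontal push has components F cos 27° = 122.7 × 0.8910 = 109.326 N up the incline and F sin 27° = 122.7 × 0.4540 = 55.706 N pressing into the surface.
The normal force is therefore N = mg cos 27° + F sin 27° = 98.010 + 55.706 = 153.716 N, and kinetic friction down the slope is μN = 0.18 × 153.716 = 27.669 N.
Along the incline: F cos 27° − mg sin 27° − μN = ma, so 109.326 − 49.940 − 27.669 = 11 a, giving a = 2.8834 m/s².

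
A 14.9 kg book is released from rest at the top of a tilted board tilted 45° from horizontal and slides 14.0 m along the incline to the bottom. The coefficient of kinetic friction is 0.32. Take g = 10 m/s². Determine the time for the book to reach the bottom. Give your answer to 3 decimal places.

2.413 s

The weight component along the incline is mg sin 45° = 105.359 N and the normal force is N = mg cos 45° = 105.359 N.
Friction up the slope is f = μN = 0.32 × 105.359 = 33.715 N, so the net downslope force is 105.359 − 33.715 = 71.644 N and a = 71.644 / 14.9 = 4.8083 m/s².
Starting from rest, L = ½at², so t = √(2L/a) = √(2 × 14.0 / 4.8083) = 2.4131 s.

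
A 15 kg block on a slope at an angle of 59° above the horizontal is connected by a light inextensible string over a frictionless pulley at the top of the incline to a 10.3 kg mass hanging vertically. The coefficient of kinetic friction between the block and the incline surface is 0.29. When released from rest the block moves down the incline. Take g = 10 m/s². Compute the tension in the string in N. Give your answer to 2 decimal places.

104.29 N

For the block on the incline: the weight component along the slope is m₁g sin 59° = 15 × 10 × 0.8572 = 128.580 N and the normal force is N = m₁g cos 59° = 77.256 N.
Kinetic friction opposes the block's motion down the incline: f = μN = 0.29 × 77.256 = 22.404 N acting up the slope.
Newton's second law for the block (down-slope positive): 128.580 − 22.404 − T = 15 a. For the hanging mass (upward positive): T − 10.3 × 10 = 10.3 a.
Adding the two equations eliminates T: 3.176 = 25.3 a, so a = 0.1255 m/s².
Then from the hanging mass's equation, T = 10.3 × (10 + 0.1255) = 104.293 N.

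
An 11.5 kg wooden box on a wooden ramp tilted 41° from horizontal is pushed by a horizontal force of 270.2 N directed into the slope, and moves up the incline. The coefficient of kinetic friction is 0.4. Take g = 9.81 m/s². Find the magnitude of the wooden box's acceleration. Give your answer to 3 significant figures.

2.17 m/s²

The horizontal push has components F cos 41° = 270.2 × 0.7547 = 203.920 N up the incline and F sin 41° = 270.2 × 0.6561 = 177.278 N pressing into the surface.
The normal force is therefore N = mg cos 41° + F sin 41° = 85.141 + 177.278 = 262.419 N, and kinetic friction down the slope is μN = 0.4 × 262.419 = 104.968 N.
Along the incline: F cos 41° − mg sin 41° − μN = ma, so 203.920 − 74.018 − 104.968 = 11.5 a, giving a = 2.1682 m/s².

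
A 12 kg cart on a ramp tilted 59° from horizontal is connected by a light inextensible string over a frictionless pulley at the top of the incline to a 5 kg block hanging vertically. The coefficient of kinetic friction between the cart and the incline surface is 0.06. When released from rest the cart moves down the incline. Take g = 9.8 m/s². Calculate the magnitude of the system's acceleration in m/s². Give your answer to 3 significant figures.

2.83 m/s²

For the cart on the incline: the weight component along the slope is m₁g sin 59° = 12 × 9.8 × 0.8572 = 100.807 N and the normal force is N = m₁g cos 59° = 60.568 N.
Kinetic friction opposes the cart's motion down the incline: f = μN = 0.06 × 60.568 = 3.634 N acting up the slope.
Newton's second law for the cart (down-slope positive): 100.807 − 3.634 − T = 12 a. For the hanging block (upward positive): T − 5 × 9.8 = 5 a.
Adding the two equations eliminates T: 48.173 = 17 a, so a = 2.8337 m/s².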